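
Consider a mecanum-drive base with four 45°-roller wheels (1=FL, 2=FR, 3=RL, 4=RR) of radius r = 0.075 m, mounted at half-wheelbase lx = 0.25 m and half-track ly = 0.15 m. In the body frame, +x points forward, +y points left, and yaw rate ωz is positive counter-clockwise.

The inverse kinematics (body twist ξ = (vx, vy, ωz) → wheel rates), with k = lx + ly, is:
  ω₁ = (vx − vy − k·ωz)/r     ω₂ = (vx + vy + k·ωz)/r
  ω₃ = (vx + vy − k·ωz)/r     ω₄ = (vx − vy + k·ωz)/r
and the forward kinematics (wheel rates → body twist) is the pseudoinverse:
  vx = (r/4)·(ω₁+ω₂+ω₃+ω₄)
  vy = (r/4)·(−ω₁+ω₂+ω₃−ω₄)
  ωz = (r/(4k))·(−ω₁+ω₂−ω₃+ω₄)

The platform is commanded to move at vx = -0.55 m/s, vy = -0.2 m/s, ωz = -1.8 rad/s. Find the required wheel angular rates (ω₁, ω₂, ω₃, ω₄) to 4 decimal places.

(4.9333, -19.6000, -0.4000, -14.2667)

k = lx + ly = 0.25 + 0.15 = 0.4000;  k·ωz = 0.4000·-1.8 = -0.7200
ω₁ (FL) = (vx − vy − k·ωz)/r = 0.3700/0.075 = 4.9333
ω₂ (FR) = (vx + vy + k·ωz)/r = -1.4700/0.075 = -19.6000
ω₃ (RL) = (vx + vy − k·ωz)/r = -0.0300/0.075 = -0.4000
ω₄ (RR) = (vx − vy + k·ωz)/r = -1.0700/0.075 = -14.2667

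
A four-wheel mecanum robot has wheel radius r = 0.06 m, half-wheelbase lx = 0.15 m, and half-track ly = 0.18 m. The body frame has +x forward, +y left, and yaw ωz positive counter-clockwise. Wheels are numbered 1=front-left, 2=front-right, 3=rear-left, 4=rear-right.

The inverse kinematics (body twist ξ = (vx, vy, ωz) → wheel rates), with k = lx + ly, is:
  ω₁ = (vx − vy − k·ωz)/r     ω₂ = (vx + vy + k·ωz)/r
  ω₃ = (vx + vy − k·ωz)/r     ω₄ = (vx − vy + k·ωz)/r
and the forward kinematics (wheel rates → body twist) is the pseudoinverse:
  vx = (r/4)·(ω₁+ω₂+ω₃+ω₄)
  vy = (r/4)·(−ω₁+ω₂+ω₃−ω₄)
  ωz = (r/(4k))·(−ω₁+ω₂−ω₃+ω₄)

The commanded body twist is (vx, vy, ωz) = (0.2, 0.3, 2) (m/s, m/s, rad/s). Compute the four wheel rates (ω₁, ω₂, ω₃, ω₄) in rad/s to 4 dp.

k = lx + ly = 0.15 + 0.18 = 0.3300;  k·ωz = 0.3300·2 = 0.6600
ω₁ (FL) = (vx − vy − k·ωz)/r = -0.7600/0.06 = -12.6667
ω₂ (FR) = (vx + vy + k·ωz)/r = 1.1600/0.06 = 19.3333
ω₃ (RL) = (vx + vy − k·ωz)/r = -0.1600/0.06 = -2.6667
ω₄ (RR) = (vx − vy + k·ωz)/r = 0.5600/0.06 = 9.3333

(-12.6667, 19.3333, -2.6667, 9.3333)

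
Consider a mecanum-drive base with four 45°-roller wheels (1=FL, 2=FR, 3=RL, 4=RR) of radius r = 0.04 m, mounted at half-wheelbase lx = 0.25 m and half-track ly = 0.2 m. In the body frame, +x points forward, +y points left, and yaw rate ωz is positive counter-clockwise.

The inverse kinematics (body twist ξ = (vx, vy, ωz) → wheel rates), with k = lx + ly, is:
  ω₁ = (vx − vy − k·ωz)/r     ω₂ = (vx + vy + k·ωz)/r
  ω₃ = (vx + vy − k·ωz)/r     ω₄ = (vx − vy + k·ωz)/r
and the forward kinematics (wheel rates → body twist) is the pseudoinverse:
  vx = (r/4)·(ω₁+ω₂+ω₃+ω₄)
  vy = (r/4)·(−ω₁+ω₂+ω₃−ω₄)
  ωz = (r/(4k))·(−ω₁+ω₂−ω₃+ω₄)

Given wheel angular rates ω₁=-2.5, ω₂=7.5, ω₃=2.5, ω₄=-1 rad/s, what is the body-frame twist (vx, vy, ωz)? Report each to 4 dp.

k = lx + ly = 0.25 + 0.2 = 0.4500
ω₁+ω₂+ω₃+ω₄ = 6.5000  →  vx = (0.04/4)·6.5000 = 0.0650
−ω₁+ω₂+ω₃−ω₄ = 13.5000  →  vy = (0.04/4)·13.5000 = 0.1350
−ω₁+ω₂−ω₃+ω₄ = 6.5000  →  ωz = (0.04/1.8000)·6.5000 = 0.1444

(0.0650, 0.1350, 0.1444)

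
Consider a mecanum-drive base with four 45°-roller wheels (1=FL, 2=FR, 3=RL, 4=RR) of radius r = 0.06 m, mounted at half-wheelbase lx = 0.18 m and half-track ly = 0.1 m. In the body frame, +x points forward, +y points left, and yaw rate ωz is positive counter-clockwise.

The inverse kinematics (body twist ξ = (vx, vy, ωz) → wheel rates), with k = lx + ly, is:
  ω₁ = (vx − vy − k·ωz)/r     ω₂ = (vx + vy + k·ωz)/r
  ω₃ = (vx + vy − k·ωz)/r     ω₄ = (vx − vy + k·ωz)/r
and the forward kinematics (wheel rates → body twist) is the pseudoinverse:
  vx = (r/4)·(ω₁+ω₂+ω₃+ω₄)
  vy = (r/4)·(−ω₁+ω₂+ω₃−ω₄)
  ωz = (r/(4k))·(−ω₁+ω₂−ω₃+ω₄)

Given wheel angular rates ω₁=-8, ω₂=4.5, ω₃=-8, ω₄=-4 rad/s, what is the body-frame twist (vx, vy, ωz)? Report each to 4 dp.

(-0.2325, 0.1275, 0.8839)

k = lx + ly = 0.18 + 0.1 = 0.2800
ω₁+ω₂+ω₃+ω₄ = -15.5000  →  vx = (0.06/4)·-15.5000 = -0.2325
−ω₁+ω₂+ω₃−ω₄ = 8.5000  →  vy = (0.06/4)·8.5000 = 0.1275
−ω₁+ω₂−ω₃+ω₄ = 16.5000  →  ωz = (0.06/1.1200)·16.5000 = 0.8839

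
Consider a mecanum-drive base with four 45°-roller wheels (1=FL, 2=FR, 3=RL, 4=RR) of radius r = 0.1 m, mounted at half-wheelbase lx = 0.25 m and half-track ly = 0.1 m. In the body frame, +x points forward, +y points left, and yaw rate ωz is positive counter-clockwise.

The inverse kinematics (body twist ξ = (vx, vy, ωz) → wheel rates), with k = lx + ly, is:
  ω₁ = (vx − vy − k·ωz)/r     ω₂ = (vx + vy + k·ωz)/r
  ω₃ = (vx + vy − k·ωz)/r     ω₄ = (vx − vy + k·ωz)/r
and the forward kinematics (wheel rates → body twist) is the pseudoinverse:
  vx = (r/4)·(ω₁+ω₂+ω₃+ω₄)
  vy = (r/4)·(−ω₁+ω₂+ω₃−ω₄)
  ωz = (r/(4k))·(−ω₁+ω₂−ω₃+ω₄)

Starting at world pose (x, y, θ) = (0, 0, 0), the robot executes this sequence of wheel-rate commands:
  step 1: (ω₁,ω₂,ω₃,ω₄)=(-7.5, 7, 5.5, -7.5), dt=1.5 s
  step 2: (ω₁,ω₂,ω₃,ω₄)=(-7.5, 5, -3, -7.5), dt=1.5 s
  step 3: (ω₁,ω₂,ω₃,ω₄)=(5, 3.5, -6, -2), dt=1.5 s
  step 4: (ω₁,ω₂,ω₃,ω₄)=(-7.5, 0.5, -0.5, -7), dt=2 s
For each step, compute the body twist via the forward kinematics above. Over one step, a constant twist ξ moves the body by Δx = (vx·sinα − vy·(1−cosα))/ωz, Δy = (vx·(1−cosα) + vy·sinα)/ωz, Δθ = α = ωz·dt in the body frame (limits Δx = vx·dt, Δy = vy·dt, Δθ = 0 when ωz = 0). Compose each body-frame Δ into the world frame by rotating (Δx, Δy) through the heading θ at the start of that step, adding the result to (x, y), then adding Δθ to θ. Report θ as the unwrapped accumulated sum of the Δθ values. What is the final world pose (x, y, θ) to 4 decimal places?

step 1: ξ=(vx,vy,ωz)=(-0.0625, 0.6875, 0.1071), dt=1.5 → body Δ=(-0.1760, 1.0193, 0.1607) → world pose (-0.1760, 1.0193, 0.1607)
step 2: ξ=(vx,vy,ωz)=(-0.3250, 0.4250, 0.5714), dt=1.5 → body Δ=(-0.6869, 0.3658, 0.8571) → world pose (-0.9126, 1.2705, 1.0179)
step 3: ξ=(vx,vy,ωz)=(0.0125, -0.1375, 0.1786), dt=1.5 → body Δ=(0.0460, -0.2013, 0.2679) → world pose (-0.7171, 1.2039, 1.2857)
step 4: ξ=(vx,vy,ωz)=(-0.3625, 0.3625, 0.1071), dt=2.0 → body Δ=(-0.7968, 0.6421, 0.2143) → world pose (-1.5574, 0.6198, 1.5000)

(-1.5574, 0.6198, 1.5000)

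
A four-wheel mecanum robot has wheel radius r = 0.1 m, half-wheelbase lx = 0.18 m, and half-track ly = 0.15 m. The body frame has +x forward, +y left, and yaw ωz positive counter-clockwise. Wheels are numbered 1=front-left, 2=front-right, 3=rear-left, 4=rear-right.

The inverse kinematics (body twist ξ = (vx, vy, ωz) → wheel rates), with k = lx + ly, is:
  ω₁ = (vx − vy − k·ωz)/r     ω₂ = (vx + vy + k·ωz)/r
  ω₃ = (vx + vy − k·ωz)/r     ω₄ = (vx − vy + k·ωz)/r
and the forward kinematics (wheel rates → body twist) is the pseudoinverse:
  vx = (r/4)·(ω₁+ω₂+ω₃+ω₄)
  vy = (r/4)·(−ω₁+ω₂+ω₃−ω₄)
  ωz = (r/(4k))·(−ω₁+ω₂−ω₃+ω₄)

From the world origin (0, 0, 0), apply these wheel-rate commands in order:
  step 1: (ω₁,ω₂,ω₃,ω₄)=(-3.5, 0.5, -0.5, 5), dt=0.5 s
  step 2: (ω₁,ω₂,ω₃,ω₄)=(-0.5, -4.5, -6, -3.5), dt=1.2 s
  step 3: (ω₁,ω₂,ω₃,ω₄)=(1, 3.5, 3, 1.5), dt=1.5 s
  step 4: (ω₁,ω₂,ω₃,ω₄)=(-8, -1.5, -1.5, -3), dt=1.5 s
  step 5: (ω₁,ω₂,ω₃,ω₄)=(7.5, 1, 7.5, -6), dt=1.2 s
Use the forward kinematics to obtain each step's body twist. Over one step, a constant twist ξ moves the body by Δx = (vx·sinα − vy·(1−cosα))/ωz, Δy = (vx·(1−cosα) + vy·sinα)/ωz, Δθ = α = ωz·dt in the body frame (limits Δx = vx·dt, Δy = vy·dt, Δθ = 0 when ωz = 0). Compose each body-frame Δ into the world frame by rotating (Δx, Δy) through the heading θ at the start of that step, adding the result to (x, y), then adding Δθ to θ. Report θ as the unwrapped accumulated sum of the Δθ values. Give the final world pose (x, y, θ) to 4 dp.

step 1: ξ=(vx,vy,ωz)=(0.0375, -0.0375, 0.7197), dt=0.5 → body Δ=(0.0217, -0.0150, 0.3598) → world pose (0.0217, -0.0150, 0.3598)
step 2: ξ=(vx,vy,ωz)=(-0.3625, -0.1625, -0.1136), dt=1.2 → body Δ=(-0.4469, -0.1648, -0.1364) → world pose (-0.3386, -0.3266, 0.2235)
step 3: ξ=(vx,vy,ωz)=(0.2250, 0.1000, 0.0758), dt=1.5 → body Δ=(0.3283, 0.1688, 0.1136) → world pose (-0.0559, -0.0892, 0.3371)
step 4: ξ=(vx,vy,ωz)=(-0.3500, 0.2000, 0.3788), dt=1.5 → body Δ=(-0.5802, 0.1389, 0.5682) → world pose (-0.6494, -0.1500, 0.9053)
step 5: ξ=(vx,vy,ωz)=(0.2500, 0.1750, -1.5152), dt=1.2 → body Δ=(0.3038, -0.0934, -1.8182) → world pose (-0.3883, 0.0312, -0.9129)

(-0.3883, 0.0312, -0.9129)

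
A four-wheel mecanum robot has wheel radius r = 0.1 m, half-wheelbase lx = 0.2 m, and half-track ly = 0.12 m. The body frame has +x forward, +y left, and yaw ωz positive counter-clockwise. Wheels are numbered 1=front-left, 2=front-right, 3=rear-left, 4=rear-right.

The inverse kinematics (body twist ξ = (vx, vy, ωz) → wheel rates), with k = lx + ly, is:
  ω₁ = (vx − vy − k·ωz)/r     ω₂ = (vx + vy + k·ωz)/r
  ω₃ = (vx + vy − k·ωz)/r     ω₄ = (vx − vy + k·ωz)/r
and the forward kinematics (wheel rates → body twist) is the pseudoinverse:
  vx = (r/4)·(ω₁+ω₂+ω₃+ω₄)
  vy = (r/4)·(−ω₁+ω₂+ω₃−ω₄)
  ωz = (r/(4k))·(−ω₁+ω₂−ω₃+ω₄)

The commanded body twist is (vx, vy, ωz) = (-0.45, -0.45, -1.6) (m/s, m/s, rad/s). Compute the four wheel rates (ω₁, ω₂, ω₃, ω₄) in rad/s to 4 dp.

k = lx + ly = 0.2 + 0.12 = 0.3200;  k·ωz = 0.3200·-1.6 = -0.5120
ω₁ (FL) = (vx − vy − k·ωz)/r = 0.5120/0.1 = 5.1200
ω₂ (FR) = (vx + vy + k·ωz)/r = -1.4120/0.1 = -14.1200
ω₃ (RL) = (vx + vy − k·ωz)/r = -0.3880/0.1 = -3.8800
ω₄ (RR) = (vx − vy + k·ωz)/r = -0.5120/0.1 = -5.1200

(5.1200, -14.1200, -3.8800, -5.1200)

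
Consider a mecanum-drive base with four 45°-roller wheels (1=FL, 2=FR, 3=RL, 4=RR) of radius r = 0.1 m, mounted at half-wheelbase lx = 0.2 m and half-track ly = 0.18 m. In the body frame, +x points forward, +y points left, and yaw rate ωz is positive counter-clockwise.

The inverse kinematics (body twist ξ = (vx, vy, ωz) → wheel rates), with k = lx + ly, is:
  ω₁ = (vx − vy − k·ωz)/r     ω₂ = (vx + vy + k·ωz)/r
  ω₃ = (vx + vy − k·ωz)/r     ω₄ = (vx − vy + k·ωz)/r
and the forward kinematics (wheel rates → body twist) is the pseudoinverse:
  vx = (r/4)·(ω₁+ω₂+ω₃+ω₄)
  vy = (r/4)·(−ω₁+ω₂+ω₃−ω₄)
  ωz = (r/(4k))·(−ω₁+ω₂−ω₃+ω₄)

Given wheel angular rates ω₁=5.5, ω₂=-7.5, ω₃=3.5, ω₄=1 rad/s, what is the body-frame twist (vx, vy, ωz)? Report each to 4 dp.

(0.0625, -0.2625, -1.0197)

k = lx + ly = 0.2 + 0.18 = 0.3800
ω₁+ω₂+ω₃+ω₄ = 2.5000  →  vx = (0.1/4)·2.5000 = 0.0625
−ω₁+ω₂+ω₃−ω₄ = -10.5000  →  vy = (0.1/4)·-10.5000 = -0.2625
−ω₁+ω₂−ω₃+ω₄ = -15.5000  →  ωz = (0.1/1.5200)·-15.5000 = -1.0197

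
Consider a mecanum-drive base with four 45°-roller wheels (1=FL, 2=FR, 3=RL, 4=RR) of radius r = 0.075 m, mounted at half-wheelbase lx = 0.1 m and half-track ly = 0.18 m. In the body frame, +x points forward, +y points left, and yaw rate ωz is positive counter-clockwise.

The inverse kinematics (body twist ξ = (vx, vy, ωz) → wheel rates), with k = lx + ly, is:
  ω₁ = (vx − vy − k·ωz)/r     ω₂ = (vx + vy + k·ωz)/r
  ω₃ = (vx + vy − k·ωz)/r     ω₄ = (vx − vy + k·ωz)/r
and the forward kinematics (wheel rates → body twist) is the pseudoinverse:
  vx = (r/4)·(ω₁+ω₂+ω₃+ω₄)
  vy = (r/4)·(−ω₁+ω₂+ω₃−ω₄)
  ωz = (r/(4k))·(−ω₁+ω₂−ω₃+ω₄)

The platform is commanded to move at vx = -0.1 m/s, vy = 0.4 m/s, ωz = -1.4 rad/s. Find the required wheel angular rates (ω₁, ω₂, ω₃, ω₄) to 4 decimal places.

k = lx + ly = 0.1 + 0.18 = 0.2800;  k·ωz = 0.2800·-1.4 = -0.3920
ω₁ (FL) = (vx − vy − k·ωz)/r = -0.1080/0.075 = -1.4400
ω₂ (FR) = (vx + vy + k·ωz)/r = -0.0920/0.075 = -1.2267
ω₃ (RL) = (vx + vy − k·ωz)/r = 0.6920/0.075 = 9.2267
ω₄ (RR) = (vx − vy + k·ωz)/r = -0.8920/0.075 = -11.8933

(-1.4400, -1.2267, 9.2267, -11.8933)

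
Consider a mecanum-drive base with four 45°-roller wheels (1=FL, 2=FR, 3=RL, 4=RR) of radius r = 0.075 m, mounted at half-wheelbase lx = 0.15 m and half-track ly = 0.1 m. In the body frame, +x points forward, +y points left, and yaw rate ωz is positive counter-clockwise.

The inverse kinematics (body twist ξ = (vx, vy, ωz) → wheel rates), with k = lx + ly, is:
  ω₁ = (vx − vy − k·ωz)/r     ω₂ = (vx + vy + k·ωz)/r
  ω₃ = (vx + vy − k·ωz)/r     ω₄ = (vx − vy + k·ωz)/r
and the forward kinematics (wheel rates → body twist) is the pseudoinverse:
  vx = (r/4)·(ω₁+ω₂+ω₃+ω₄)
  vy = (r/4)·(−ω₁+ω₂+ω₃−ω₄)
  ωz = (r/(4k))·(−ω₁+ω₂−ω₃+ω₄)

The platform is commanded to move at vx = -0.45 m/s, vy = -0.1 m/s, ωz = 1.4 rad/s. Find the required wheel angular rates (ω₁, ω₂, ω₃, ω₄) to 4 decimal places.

k = lx + ly = 0.15 + 0.1 = 0.2500;  k·ωz = 0.2500·1.4 = 0.3500
ω₁ (FL) = (vx − vy − k·ωz)/r = -0.7000/0.075 = -9.3333
ω₂ (FR) = (vx + vy + k·ωz)/r = -0.2000/0.075 = -2.6667
ω₃ (RL) = (vx + vy − k·ωz)/r = -0.9000/0.075 = -12.0000
ω₄ (RR) = (vx − vy + k·ωz)/r = 0.0000/0.075 = 0.0000

(-9.3333, -2.6667, -12.0000, 0.0000)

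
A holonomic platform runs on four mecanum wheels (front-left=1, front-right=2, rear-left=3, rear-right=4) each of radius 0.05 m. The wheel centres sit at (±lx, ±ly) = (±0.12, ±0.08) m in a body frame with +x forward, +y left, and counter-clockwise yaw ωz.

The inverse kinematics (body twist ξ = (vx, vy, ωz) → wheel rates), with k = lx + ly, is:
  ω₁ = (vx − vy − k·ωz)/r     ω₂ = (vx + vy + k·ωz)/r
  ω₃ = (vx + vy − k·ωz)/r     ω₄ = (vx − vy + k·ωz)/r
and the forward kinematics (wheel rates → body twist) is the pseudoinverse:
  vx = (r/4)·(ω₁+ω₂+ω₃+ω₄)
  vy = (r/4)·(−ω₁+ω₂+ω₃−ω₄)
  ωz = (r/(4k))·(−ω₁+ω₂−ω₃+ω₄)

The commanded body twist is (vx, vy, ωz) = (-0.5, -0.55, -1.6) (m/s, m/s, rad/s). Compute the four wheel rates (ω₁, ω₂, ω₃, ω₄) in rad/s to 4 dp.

k = lx + ly = 0.12 + 0.08 = 0.2000;  k·ωz = 0.2000·-1.6 = -0.3200
ω₁ (FL) = (vx − vy − k·ωz)/r = 0.3700/0.05 = 7.4000
ω₂ (FR) = (vx + vy + k·ωz)/r = -1.3700/0.05 = -27.4000
ω₃ (RL) = (vx + vy − k·ωz)/r = -0.7300/0.05 = -14.6000
ω₄ (RR) = (vx − vy + k·ωz)/r = -0.2700/0.05 = -5.4000

(7.4000, -27.4000, -14.6000, -5.4000)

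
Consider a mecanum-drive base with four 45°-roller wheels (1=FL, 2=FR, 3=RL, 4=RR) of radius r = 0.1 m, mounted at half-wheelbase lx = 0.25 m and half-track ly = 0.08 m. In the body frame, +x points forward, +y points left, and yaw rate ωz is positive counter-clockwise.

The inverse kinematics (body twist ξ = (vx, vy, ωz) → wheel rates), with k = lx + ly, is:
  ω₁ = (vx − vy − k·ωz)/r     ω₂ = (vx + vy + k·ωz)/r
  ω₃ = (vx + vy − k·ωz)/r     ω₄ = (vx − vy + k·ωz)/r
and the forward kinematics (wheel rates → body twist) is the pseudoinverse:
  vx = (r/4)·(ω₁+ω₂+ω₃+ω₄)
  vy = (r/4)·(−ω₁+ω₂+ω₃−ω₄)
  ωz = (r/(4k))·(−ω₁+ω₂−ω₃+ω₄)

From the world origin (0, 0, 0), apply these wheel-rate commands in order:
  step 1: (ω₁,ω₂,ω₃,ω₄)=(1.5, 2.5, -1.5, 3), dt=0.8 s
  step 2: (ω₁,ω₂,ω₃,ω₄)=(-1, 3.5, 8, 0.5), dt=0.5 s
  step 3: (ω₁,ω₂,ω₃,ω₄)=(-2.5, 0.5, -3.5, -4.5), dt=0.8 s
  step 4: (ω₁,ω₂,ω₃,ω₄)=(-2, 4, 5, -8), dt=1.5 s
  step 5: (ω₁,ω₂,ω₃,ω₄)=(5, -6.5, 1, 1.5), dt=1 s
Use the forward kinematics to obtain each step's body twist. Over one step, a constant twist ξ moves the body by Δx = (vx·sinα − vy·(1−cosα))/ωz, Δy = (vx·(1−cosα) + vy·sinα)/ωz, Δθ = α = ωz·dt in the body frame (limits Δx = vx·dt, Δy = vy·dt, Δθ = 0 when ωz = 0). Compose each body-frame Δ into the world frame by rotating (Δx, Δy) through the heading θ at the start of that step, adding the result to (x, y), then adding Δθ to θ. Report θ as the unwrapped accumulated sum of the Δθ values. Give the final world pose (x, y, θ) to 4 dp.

(-0.2078, 0.6413, -1.2879)

step 1: ξ=(vx,vy,ωz)=(0.1375, -0.0875, 0.4167), dt=0.8 → body Δ=(0.1195, -0.0505, 0.3333) → world pose (0.1195, -0.0505, 0.3333)
step 2: ξ=(vx,vy,ωz)=(0.2750, 0.3000, -0.2273), dt=0.5 → body Δ=(0.1457, 0.1419, -0.1136) → world pose (0.2108, 0.1312, 0.2197)
step 3: ξ=(vx,vy,ωz)=(-0.2500, 0.1000, 0.1515), dt=0.8 → body Δ=(-0.2044, 0.0677, 0.1212) → world pose (-0.0034, 0.1527, 0.3409)
step 4: ξ=(vx,vy,ωz)=(-0.0250, 0.4750, -0.5303), dt=1.5 → body Δ=(0.2351, 0.6538, -0.7955) → world pose (-0.0004, 0.8475, -0.4545)
step 5: ξ=(vx,vy,ωz)=(0.0250, -0.3000, -0.8333), dt=1.0 → body Δ=(-0.0957, -0.2763, -0.8333) → world pose (-0.2078, 0.6413, -1.2879)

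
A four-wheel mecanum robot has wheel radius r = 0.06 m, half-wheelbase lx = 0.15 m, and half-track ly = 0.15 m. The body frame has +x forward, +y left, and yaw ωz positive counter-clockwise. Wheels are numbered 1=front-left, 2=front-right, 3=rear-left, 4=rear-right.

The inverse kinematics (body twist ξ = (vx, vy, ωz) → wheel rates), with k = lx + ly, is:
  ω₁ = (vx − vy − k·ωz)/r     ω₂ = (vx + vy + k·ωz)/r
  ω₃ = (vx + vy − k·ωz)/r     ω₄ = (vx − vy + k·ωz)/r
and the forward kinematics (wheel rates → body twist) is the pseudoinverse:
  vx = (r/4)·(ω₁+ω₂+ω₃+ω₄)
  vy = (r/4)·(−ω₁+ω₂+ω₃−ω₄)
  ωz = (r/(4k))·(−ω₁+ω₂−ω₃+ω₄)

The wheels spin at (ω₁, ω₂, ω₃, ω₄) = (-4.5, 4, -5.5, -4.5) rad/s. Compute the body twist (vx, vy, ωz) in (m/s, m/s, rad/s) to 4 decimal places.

k = lx + ly = 0.15 + 0.15 = 0.3000
ω₁+ω₂+ω₃+ω₄ = -10.5000  →  vx = (0.06/4)·-10.5000 = -0.1575
−ω₁+ω₂+ω₃−ω₄ = 7.5000  →  vy = (0.06/4)·7.5000 = 0.1125
−ω₁+ω₂−ω₃+ω₄ = 9.5000  →  ωz = (0.06/1.2000)·9.5000 = 0.4750

(-0.1575, 0.1125, 0.4750)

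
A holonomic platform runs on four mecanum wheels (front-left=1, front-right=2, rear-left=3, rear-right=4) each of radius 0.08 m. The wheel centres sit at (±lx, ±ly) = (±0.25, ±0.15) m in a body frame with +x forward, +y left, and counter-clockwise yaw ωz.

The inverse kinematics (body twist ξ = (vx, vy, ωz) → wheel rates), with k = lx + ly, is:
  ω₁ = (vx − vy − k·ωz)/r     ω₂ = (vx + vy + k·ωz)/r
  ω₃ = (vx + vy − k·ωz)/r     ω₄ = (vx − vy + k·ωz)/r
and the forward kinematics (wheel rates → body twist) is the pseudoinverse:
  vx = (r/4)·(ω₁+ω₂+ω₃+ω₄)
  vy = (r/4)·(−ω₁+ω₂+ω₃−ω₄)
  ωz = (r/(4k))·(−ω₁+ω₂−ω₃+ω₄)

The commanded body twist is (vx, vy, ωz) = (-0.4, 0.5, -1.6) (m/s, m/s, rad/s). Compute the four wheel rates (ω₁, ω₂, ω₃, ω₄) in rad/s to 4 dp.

k = lx + ly = 0.25 + 0.15 = 0.4000;  k·ωz = 0.4000·-1.6 = -0.6400
ω₁ (FL) = (vx − vy − k·ωz)/r = -0.2600/0.08 = -3.2500
ω₂ (FR) = (vx + vy + k·ωz)/r = -0.5400/0.08 = -6.7500
ω₃ (RL) = (vx + vy − k·ωz)/r = 0.7400/0.08 = 9.2500
ω₄ (RR) = (vx − vy + k·ωz)/r = -1.5400/0.08 = -19.2500

(-3.2500, -6.7500, 9.2500, -19.2500)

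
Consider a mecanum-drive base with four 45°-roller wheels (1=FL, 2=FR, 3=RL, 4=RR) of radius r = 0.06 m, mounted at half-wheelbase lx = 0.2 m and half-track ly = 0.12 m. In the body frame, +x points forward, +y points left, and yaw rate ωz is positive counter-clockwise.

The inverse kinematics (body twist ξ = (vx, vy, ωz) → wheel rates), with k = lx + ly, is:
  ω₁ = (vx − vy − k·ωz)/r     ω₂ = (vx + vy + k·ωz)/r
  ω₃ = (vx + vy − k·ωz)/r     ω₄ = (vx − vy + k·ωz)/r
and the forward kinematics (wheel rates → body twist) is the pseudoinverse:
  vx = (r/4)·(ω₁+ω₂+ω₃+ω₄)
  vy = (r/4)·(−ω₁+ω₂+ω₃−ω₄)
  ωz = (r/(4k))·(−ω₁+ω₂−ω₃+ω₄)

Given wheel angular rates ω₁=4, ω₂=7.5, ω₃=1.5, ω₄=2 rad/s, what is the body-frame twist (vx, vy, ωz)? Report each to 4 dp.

k = lx + ly = 0.2 + 0.12 = 0.3200
ω₁+ω₂+ω₃+ω₄ = 15.0000  →  vx = (0.06/4)·15.0000 = 0.2250
−ω₁+ω₂+ω₃−ω₄ = 3.0000  →  vy = (0.06/4)·3.0000 = 0.0450
−ω₁+ω₂−ω₃+ω₄ = 4.0000  →  ωz = (0.06/1.2800)·4.0000 = 0.1875

(0.2250, 0.0450, 0.1875)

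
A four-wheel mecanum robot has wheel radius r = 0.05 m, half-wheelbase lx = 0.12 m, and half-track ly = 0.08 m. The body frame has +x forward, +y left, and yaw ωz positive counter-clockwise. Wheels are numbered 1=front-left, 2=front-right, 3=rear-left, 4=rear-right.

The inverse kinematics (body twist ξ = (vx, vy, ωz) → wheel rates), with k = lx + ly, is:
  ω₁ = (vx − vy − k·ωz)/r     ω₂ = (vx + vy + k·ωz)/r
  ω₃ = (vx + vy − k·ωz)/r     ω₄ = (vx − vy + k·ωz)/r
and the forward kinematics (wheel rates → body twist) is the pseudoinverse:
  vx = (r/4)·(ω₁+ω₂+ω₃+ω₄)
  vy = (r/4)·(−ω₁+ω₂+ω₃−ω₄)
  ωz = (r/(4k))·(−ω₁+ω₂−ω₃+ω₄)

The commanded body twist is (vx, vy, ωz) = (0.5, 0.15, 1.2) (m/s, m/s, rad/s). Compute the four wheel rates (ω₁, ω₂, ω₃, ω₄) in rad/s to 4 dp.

(2.2000, 17.8000, 8.2000, 11.8000)

k = lx + ly = 0.12 + 0.08 = 0.2000;  k·ωz = 0.2000·1.2 = 0.2400
ω₁ (FL) = (vx − vy − k·ωz)/r = 0.1100/0.05 = 2.2000
ω₂ (FR) = (vx + vy + k·ωz)/r = 0.8900/0.05 = 17.8000
ω₃ (RL) = (vx + vy − k·ωz)/r = 0.4100/0.05 = 8.2000
ω₄ (RR) = (vx − vy + k·ωz)/r = 0.5900/0.05 = 11.8000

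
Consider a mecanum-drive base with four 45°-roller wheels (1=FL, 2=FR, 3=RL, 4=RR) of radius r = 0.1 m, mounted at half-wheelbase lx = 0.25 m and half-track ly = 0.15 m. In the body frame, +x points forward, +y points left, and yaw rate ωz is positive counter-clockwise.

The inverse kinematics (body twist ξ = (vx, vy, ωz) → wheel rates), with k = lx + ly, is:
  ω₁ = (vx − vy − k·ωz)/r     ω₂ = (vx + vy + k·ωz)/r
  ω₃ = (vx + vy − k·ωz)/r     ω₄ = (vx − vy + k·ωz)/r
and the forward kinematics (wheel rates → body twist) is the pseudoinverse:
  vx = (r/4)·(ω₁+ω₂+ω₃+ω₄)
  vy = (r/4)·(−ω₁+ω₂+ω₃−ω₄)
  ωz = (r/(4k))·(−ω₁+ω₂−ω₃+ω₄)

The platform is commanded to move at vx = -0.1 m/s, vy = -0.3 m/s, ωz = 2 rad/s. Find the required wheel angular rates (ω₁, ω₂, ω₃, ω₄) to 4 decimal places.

(-6.0000, 4.0000, -12.0000, 10.0000)

k = lx + ly = 0.25 + 0.15 = 0.4000;  k·ωz = 0.4000·2 = 0.8000
ω₁ (FL) = (vx − vy − k·ωz)/r = -0.6000/0.1 = -6.0000
ω₂ (FR) = (vx + vy + k·ωz)/r = 0.4000/0.1 = 4.0000
ω₃ (RL) = (vx + vy − k·ωz)/r = -1.2000/0.1 = -12.0000
ω₄ (RR) = (vx − vy + k·ωz)/r = 1.0000/0.1 = 10.0000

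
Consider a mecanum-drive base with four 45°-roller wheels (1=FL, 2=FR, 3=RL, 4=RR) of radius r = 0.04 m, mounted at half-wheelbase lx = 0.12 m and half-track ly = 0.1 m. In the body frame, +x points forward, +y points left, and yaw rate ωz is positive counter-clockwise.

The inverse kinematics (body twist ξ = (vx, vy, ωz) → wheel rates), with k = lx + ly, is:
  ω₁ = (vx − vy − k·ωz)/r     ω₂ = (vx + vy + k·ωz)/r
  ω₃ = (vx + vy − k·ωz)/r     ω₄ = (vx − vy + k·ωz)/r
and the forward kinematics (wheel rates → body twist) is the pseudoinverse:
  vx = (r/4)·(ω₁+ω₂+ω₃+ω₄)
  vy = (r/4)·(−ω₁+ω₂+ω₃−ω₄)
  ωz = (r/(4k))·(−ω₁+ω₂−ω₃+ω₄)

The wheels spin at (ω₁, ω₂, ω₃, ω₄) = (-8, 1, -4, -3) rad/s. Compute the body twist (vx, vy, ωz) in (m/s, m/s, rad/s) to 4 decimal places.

k = lx + ly = 0.12 + 0.1 = 0.2200
ω₁+ω₂+ω₃+ω₄ = -14.0000  →  vx = (0.04/4)·-14.0000 = -0.1400
−ω₁+ω₂+ω₃−ω₄ = 8.0000  →  vy = (0.04/4)·8.0000 = 0.0800
−ω₁+ω₂−ω₃+ω₄ = 10.0000  →  ωz = (0.04/0.8800)·10.0000 = 0.4545

(-0.1400, 0.0800, 0.4545)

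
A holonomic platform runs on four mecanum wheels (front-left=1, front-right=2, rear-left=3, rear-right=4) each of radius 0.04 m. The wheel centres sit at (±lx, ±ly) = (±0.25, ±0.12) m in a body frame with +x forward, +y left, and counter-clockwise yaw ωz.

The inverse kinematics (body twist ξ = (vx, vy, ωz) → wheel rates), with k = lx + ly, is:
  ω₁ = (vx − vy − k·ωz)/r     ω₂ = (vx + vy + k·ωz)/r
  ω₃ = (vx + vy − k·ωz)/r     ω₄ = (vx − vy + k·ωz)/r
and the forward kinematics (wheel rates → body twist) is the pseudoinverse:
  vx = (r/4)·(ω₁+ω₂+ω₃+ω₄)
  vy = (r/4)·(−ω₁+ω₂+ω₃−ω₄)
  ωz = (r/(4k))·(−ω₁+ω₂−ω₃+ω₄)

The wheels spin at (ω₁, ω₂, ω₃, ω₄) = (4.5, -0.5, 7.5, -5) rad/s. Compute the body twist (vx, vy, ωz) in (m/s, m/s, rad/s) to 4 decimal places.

k = lx + ly = 0.25 + 0.12 = 0.3700
ω₁+ω₂+ω₃+ω₄ = 6.5000  →  vx = (0.04/4)·6.5000 = 0.0650
−ω₁+ω₂+ω₃−ω₄ = 7.5000  →  vy = (0.04/4)·7.5000 = 0.0750
−ω₁+ω₂−ω₃+ω₄ = -17.5000  →  ωz = (0.04/1.4800)·-17.5000 = -0.4730

(0.0650, 0.0750, -0.4730)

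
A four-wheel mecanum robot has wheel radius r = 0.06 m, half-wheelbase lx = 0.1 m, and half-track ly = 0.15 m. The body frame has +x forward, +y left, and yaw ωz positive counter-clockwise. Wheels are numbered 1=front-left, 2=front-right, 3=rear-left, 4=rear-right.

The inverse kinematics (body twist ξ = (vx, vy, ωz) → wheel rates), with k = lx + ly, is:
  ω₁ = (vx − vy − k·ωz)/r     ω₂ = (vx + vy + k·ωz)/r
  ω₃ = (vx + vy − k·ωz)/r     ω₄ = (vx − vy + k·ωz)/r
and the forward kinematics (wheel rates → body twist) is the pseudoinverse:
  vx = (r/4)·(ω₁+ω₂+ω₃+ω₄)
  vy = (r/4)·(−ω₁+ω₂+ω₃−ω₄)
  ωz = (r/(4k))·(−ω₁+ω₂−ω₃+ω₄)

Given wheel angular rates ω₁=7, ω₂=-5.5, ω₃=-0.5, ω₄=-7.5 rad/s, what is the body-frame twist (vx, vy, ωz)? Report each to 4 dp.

k = lx + ly = 0.1 + 0.15 = 0.2500
ω₁+ω₂+ω₃+ω₄ = -6.5000  →  vx = (0.06/4)·-6.5000 = -0.0975
−ω₁+ω₂+ω₃−ω₄ = -5.5000  →  vy = (0.06/4)·-5.5000 = -0.0825
−ω₁+ω₂−ω₃+ω₄ = -19.5000  →  ωz = (0.06/1.0000)·-19.5000 = -1.1700

(-0.0975, -0.0825, -1.1700)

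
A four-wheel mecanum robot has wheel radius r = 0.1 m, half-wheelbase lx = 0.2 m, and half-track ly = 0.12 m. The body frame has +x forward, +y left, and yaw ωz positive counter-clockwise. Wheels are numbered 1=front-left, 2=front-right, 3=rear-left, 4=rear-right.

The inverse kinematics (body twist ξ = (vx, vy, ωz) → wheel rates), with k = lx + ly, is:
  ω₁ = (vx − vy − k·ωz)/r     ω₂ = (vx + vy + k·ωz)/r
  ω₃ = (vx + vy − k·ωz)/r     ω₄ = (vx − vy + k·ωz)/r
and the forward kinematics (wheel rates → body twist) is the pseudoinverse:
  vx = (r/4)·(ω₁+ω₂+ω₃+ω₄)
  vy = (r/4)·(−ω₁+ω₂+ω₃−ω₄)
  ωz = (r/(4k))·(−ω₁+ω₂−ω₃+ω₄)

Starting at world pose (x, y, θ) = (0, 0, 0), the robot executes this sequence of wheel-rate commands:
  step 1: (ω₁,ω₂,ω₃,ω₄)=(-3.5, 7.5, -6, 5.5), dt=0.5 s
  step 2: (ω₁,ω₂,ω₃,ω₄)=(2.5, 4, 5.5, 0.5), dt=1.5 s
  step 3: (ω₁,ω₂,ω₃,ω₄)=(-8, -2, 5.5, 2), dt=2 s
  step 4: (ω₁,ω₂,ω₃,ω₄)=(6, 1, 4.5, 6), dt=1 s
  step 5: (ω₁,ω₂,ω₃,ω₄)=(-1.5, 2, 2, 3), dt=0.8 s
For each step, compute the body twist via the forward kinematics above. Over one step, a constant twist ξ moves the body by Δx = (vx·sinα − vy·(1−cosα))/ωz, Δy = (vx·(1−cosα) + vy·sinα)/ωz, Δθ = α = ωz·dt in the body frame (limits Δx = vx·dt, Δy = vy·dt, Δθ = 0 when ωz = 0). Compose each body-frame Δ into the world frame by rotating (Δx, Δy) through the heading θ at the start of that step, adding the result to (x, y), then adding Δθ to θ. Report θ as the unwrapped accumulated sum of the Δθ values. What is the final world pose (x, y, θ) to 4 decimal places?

step 1: ξ=(vx,vy,ωz)=(0.0875, -0.0125, 1.7578), dt=0.5 → body Δ=(0.0409, 0.0125, 0.8789) → world pose (0.0409, 0.0125, 0.8789)
step 2: ξ=(vx,vy,ωz)=(0.3125, 0.1625, -0.2734), dt=1.5 → body Δ=(0.5050, 0.1422, -0.4102) → world pose (0.2536, 0.4921, 0.4688)
step 3: ξ=(vx,vy,ωz)=(-0.0625, 0.2375, 0.1953), dt=2.0 → body Δ=(-0.2134, 0.4389, 0.3906) → world pose (-0.1351, 0.7873, 0.8594)
step 4: ξ=(vx,vy,ωz)=(0.4375, -0.1625, -0.2734), dt=1.0 → body Δ=(0.4100, -0.2199, -0.2734) → world pose (0.2992, 0.9542, 0.5859)
step 5: ξ=(vx,vy,ωz)=(0.1375, 0.0625, 0.3516), dt=0.8 → body Δ=(0.1016, 0.0647, 0.2812) → world pose (0.3480, 1.0643, 0.8672)

(0.3480, 1.0643, 0.8672)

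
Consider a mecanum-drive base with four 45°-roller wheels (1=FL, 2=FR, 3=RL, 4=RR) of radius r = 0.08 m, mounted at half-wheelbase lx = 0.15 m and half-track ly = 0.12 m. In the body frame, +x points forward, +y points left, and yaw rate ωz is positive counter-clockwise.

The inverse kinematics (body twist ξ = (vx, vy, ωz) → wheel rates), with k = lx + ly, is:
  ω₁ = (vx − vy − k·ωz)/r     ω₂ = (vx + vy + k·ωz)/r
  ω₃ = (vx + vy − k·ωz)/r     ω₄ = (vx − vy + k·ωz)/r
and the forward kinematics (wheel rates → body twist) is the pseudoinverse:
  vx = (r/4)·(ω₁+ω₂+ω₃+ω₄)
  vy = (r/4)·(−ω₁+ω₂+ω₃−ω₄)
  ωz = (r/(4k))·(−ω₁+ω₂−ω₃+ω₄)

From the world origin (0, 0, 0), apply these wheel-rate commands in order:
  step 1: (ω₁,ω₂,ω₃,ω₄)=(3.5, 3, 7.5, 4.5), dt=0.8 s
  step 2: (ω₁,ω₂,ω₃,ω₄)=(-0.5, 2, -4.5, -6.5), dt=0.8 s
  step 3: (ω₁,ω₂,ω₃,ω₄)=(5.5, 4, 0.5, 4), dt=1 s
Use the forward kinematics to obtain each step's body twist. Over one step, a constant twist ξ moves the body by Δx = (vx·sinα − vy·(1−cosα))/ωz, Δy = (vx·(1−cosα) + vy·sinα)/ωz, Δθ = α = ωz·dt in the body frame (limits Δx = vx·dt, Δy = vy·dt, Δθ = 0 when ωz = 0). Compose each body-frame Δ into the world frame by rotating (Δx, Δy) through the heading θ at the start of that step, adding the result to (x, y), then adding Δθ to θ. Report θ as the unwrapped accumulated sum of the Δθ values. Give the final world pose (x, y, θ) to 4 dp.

step 1: ξ=(vx,vy,ωz)=(0.3700, 0.0500, -0.2593), dt=0.8 → body Δ=(0.2980, 0.0091, -0.2074) → world pose (0.2980, 0.0091, -0.2074)
step 2: ξ=(vx,vy,ωz)=(-0.1900, 0.0900, 0.0370), dt=0.8 → body Δ=(-0.1530, 0.0697, 0.0296) → world pose (0.1626, 0.1089, -0.1778)
step 3: ξ=(vx,vy,ωz)=(0.2800, -0.1000, 0.1481), dt=1.0 → body Δ=(0.2864, -0.0789, 0.1481) → world pose (0.4305, -0.0194, -0.0296)

(0.4305, -0.0194, -0.0296)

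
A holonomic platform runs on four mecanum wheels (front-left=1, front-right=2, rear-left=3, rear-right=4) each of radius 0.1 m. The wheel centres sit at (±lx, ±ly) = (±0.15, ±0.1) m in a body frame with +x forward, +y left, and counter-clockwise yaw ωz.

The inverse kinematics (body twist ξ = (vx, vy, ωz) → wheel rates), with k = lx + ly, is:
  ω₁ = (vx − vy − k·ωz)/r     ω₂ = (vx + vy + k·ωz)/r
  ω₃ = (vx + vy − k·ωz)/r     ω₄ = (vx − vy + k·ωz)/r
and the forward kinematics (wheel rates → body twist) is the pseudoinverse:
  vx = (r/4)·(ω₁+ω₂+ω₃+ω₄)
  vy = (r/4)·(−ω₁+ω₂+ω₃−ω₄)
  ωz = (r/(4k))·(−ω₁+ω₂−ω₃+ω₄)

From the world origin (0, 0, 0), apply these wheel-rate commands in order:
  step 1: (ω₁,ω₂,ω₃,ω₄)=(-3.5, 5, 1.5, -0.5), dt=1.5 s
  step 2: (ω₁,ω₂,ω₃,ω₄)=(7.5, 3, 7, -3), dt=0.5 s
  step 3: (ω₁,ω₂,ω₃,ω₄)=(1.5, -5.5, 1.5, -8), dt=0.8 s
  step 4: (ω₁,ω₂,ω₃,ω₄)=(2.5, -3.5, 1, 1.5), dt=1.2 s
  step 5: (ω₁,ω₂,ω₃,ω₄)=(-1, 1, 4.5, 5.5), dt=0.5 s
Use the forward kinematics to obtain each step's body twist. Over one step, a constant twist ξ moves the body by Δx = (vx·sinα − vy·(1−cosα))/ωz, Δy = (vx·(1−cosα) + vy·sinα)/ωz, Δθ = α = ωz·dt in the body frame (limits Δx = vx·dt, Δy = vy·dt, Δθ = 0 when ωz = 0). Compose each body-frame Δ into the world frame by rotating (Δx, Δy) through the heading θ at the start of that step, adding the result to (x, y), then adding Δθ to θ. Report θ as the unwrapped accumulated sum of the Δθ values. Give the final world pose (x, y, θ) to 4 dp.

step 1: ξ=(vx,vy,ωz)=(0.0625, 0.2625, 0.6500), dt=1.5 → body Δ=(-0.0976, 0.3765, 0.9750) → world pose (-0.0976, 0.3765, 0.9750)
step 2: ξ=(vx,vy,ωz)=(0.3625, 0.1375, -1.4500), dt=0.5 → body Δ=(0.1896, 0.0000, -0.7250) → world pose (0.0088, 0.5334, 0.2500)
step 3: ξ=(vx,vy,ωz)=(-0.2625, 0.0625, -1.6500), dt=0.8 → body Δ=(-0.1256, 0.1563, -1.3200) → world pose (-0.1516, 0.6538, -1.0700)
step 4: ξ=(vx,vy,ωz)=(0.0375, -0.1625, -0.5500), dt=1.2 → body Δ=(-0.0202, -0.1955, -0.6600) → world pose (-0.3328, 0.5777, -1.7300)
step 5: ξ=(vx,vy,ωz)=(0.2500, 0.0250, 0.3000), dt=0.5 → body Δ=(0.1236, 0.0218, 0.1500) → world pose (-0.3309, 0.4522, -1.5800)

(-0.3309, 0.4522, -1.5800)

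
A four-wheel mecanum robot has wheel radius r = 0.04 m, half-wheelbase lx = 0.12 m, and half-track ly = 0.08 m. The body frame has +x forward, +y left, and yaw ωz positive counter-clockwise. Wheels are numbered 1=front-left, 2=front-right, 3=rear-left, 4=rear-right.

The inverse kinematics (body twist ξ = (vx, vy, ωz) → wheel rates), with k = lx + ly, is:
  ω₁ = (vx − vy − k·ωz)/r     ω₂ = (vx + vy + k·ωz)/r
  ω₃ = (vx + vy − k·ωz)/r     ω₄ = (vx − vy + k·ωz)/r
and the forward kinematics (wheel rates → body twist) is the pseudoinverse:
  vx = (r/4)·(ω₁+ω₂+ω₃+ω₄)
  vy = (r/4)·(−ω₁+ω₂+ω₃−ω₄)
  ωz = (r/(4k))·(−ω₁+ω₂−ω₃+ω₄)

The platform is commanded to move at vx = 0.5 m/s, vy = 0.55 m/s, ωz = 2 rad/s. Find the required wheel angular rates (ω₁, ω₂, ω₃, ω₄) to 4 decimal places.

(-11.2500, 36.2500, 16.2500, 8.7500)

k = lx + ly = 0.12 + 0.08 = 0.2000;  k·ωz = 0.2000·2 = 0.4000
ω₁ (FL) = (vx − vy − k·ωz)/r = -0.4500/0.04 = -11.2500
ω₂ (FR) = (vx + vy + k·ωz)/r = 1.4500/0.04 = 36.2500
ω₃ (RL) = (vx + vy − k·ωz)/r = 0.6500/0.04 = 16.2500
ω₄ (RR) = (vx − vy + k·ωz)/r = 0.3500/0.04 = 8.7500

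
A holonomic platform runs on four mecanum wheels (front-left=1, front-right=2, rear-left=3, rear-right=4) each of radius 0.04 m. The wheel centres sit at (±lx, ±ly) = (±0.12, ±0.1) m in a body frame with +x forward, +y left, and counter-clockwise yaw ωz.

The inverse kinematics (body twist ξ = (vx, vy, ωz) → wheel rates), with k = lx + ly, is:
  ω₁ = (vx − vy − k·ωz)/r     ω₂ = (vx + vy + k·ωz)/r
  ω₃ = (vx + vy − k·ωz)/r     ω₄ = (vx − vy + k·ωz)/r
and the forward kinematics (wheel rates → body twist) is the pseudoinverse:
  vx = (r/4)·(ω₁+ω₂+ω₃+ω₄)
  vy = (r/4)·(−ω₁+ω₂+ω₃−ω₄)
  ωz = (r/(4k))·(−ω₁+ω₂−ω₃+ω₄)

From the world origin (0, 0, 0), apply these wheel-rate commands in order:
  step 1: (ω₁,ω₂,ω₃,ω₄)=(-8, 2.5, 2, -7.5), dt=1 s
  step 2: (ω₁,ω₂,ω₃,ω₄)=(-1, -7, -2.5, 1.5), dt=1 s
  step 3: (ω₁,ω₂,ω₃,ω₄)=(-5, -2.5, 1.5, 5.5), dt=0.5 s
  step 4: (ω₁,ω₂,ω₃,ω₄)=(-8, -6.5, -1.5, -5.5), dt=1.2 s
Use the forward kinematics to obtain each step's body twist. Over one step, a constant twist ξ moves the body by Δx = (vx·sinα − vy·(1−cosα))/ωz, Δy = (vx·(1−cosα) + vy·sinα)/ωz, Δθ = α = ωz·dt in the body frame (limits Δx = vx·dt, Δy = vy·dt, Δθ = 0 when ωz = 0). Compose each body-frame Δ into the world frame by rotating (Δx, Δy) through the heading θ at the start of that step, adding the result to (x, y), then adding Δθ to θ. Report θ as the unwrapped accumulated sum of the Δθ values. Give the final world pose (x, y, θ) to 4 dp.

(-0.4667, 0.1470, -0.0341)

step 1: ξ=(vx,vy,ωz)=(-0.1100, 0.2000, 0.0455), dt=1.0 → body Δ=(-0.1145, 0.1974, 0.0455) → world pose (-0.1145, 0.1974, 0.0455)
step 2: ξ=(vx,vy,ωz)=(-0.0900, -0.1000, -0.0909), dt=1.0 → body Δ=(-0.0944, -0.0958, -0.0909) → world pose (-0.2045, 0.0975, -0.0455)
step 3: ξ=(vx,vy,ωz)=(-0.0050, -0.0150, 0.2955), dt=0.5 → body Δ=(-0.0019, -0.0077, 0.1477) → world pose (-0.2068, 0.0899, 0.1023)
step 4: ξ=(vx,vy,ωz)=(-0.2150, 0.0550, -0.1136), dt=1.2 → body Δ=(-0.2527, 0.0834, -0.1364) → world pose (-0.4667, 0.1470, -0.0341)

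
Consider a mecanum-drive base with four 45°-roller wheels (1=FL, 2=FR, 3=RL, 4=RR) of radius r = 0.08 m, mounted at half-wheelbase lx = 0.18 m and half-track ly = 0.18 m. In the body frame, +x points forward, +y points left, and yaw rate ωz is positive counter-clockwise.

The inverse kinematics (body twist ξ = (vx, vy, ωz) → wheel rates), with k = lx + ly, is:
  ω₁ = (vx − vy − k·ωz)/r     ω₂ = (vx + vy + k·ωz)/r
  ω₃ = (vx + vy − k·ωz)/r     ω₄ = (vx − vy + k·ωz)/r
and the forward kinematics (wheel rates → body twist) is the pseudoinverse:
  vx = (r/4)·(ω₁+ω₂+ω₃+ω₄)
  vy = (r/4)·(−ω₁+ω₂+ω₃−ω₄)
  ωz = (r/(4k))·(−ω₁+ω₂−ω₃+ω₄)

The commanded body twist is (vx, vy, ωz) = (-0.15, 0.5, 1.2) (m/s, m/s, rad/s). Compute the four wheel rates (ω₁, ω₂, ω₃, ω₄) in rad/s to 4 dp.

k = lx + ly = 0.18 + 0.18 = 0.3600;  k·ωz = 0.3600·1.2 = 0.4320
ω₁ (FL) = (vx − vy − k·ωz)/r = -1.0820/0.08 = -13.5250
ω₂ (FR) = (vx + vy + k·ωz)/r = 0.7820/0.08 = 9.7750
ω₃ (RL) = (vx + vy − k·ωz)/r = -0.0820/0.08 = -1.0250
ω₄ (RR) = (vx − vy + k·ωz)/r = -0.2180/0.08 = -2.7250

(-13.5250, 9.7750, -1.0250, -2.7250)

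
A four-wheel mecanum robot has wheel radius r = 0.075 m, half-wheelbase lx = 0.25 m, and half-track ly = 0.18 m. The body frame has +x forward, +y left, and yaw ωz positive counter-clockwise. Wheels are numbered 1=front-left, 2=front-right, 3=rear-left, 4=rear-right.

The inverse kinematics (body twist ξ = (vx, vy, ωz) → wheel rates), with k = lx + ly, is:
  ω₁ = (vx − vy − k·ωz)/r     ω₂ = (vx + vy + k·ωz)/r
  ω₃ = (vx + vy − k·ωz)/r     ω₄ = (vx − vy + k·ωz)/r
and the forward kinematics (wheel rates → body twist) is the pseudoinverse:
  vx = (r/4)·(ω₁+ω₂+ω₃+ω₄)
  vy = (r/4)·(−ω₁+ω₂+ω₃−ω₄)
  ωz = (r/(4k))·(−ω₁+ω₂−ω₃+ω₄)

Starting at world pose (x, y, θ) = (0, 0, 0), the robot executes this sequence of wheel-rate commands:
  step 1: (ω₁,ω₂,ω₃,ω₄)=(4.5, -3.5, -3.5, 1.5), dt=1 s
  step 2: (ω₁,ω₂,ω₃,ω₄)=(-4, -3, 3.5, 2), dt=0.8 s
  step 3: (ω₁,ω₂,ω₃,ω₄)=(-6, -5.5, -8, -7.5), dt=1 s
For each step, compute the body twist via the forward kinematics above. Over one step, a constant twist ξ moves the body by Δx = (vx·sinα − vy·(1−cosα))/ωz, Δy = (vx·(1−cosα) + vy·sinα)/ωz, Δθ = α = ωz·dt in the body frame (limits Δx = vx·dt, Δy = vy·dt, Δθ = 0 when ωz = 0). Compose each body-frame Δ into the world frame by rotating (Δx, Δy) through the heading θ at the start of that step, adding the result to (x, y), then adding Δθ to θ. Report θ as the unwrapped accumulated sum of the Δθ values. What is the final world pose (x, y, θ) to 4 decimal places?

(-0.5539, -0.1377, -0.1047)

step 1: ξ=(vx,vy,ωz)=(-0.0188, -0.2437, -0.1308), dt=1.0 → body Δ=(-0.0346, -0.2418, -0.1308) → world pose (-0.0346, -0.2418, -0.1308)
step 2: ξ=(vx,vy,ωz)=(-0.0281, 0.0469, -0.0218), dt=0.8 → body Δ=(-0.0222, 0.0377, -0.0174) → world pose (-0.0517, -0.2016, -0.1483)
step 3: ξ=(vx,vy,ωz)=(-0.5062, 0.0000, 0.0436), dt=1.0 → body Δ=(-0.5061, -0.0110, 0.0436) → world pose (-0.5539, -0.1377, -0.1047)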